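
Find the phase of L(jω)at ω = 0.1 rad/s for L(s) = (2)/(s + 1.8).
Substitute s = j*0.1: L(j0.1) = 1.10769 - 0.0615385j.
∠L(j0.1) = atan2(Im, Re) = atan2(-0.0615385, 1.10769) = -3.18°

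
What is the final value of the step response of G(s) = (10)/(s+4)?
FVT: lim_{t→∞} y(t) = lim_{s→0} s*Y(s) where Y(s) = G(s)/s.
= lim_{s→0} G(s) = G(0) = num(0)/den(0) = 10/4 = 2.5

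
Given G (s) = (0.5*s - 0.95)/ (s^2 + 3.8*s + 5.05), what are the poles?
Set denominator = 0: s^2 + 3.8*s + 5.05 = 0 → Poles: -1.9 + 1.2j, -1.9 - 1.2j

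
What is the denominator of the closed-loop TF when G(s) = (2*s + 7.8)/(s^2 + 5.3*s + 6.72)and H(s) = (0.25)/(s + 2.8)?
Characteristic poly = G_den * H_den + G_num * H_num = (s^3 + 8.1*s^2 + 21.56*s + 18.816) + (0.5*s + 1.95) = s^3 + 8.1*s^2 + 22.06*s + 20.766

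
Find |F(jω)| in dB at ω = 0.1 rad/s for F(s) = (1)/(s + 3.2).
Substitute s = j*0.1: F(j0.1) = 0.312195 - 0.0097561j.
|F(j0.1)| = sqrt(Re² + Im²) = 0.3123.
20*log₁₀(0.3123) = -10.11 dB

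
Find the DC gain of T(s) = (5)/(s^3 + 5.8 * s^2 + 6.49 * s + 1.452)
DC gain = T(0) = num(0)/den(0) = 5/1.452 = 3.444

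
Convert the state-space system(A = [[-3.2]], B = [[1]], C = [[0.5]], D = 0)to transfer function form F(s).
F(s) = C(sI - A)⁻¹B + D.
Characteristic polynomial det(sI - A) = s + 3.2.
Numerator from C·adj(sI-A)·B + D·det(sI-A) = 0.5.
F(s) = (0.5)/(s + 3.2)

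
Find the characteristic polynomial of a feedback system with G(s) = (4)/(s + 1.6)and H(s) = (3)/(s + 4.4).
Characteristic poly = G_den * H_den + G_num * H_num = (s^2 + 6*s + 7.04) + (12) = s^2 + 6*s + 19.04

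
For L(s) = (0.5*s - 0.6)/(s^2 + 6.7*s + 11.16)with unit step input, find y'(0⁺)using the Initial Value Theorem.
IVT: y'(0⁺) = lim_{s→∞} s²·Y(s) = lim_{s→∞} s·L(s).
deg(num) = 1, deg(den) = 2, relative degree = 1, so s·L(s) → (leading num)/(leading den) = 0.5/1 = 0.5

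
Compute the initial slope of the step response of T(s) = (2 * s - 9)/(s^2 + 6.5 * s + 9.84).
IVT: y'(0⁺) = lim_{s→∞} s²·Y(s) = lim_{s→∞} s·T(s).
deg(num) = 1, deg(den) = 2, relative degree = 1, so s·T(s) → (leading num)/(leading den) = 2/1 = 2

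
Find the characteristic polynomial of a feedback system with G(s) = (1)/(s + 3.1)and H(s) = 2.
Characteristic poly = G_den * H_den + G_num * H_num = (s + 3.1) + (2) = s + 5.1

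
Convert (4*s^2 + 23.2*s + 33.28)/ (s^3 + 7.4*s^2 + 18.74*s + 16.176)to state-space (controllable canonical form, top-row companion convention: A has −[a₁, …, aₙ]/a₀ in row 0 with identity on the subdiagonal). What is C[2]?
Reachable canonical form: C = numerator coefficients (right-aligned, zero-padded to length n).
num = 4*s^2 + 23.2*s + 33.28, C = [[4, 23.2, 33.28]].
C[2] = 33.28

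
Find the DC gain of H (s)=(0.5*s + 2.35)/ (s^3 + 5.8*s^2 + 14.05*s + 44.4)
DC gain = H(0) = num(0)/den(0) = 2.35/44.4 = 0.05293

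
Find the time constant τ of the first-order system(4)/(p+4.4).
First-order system: τ = -1/pole. Pole = -4.4. τ = -1/(-4.4) = 0.2273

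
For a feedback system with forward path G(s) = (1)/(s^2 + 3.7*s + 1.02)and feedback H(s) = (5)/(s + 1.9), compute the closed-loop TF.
Closed-loop T = G/(1+GH).
Numerator: G_num * H_den = s + 1.9.
Denominator: G_den * H_den + G_num * H_num = (s^3 + 5.6*s^2 + 8.05*s + 1.938) + (5) = s^3 + 5.6*s^2 + 8.05*s + 6.938.
T(s) = (s + 1.9)/(s^3 + 5.6*s^2 + 8.05*s + 6.938)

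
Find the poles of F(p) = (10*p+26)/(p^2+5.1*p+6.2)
Set denominator = 0: p^2 + 5.1*p + 6.2 = (p + 3.1)(p + 2) = 0 → Poles: -2, -3.1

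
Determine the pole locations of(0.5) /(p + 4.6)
Set denominator = 0: p + 4.6 = 0 → Poles: -4.6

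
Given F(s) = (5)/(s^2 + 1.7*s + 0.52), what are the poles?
Set denominator = 0: s^2 + 1.7*s + 0.52 = (s + 0.4)(s + 1.3) = 0 → Poles: -0.4, -1.3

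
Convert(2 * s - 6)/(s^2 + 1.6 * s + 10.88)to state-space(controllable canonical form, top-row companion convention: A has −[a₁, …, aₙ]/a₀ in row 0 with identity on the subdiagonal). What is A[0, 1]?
Reachable canonical form for den = s^2 + 1.6*s + 10.88: top row of A = -[a₁,a₂,...,aₙ]/a₀, ones on the subdiagonal, zeros elsewhere.
A = [[-1.6, -10.88], [1, 0]].
A[0,1] = -10.88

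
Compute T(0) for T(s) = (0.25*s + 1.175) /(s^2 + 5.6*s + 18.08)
DC gain = T(0) = num(0)/den(0) = 1.175/18.08 = 0.06499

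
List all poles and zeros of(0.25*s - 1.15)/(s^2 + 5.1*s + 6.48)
Set denominator = 0: s^2 + 5.1*s + 6.48 = (s + 2.7)(s + 2.4) = 0 → Poles: -2.4, -2.7
Set numerator = 0: 0.25*s - 1.15 = 0 → Zeros: 4.6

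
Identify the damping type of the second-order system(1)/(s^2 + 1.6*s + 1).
Standard form: ωn²/(s²+2ζωn·s+ωn²) gives ωn=1, ζ=0.8.
Underdamped (ζ = 0.8 < 1)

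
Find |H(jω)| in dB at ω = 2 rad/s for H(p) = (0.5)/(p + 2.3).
Substitute p = j*2: H(j2) = 0.123789 - 0.107643j.
|H(j2)| = sqrt(Re² + Im²) = 0.164.
20*log₁₀(0.164) = -15.70 dB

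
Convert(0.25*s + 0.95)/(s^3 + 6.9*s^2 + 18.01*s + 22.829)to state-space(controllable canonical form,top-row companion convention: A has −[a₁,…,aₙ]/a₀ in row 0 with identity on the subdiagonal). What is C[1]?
Reachable canonical form: C = numerator coefficients (right-aligned, zero-padded to length n).
num = 0.25*s + 0.95, C = [[0, 0.25, 0.95]].
C[1] = 0.25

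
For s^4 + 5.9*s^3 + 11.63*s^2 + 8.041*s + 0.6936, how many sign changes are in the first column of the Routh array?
Routh array:
s^4: [1, 11.63, 0.6936]; s^3: [5.9, 8.041]; s^2: [10.2671, 0.6936]; s^1: [7.64242]; s^0: [0.6936]
First column: [1, 5.9, 10.2671, 7.64242, 0.6936]. Sign changes = 0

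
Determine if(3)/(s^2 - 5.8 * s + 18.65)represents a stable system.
Denominator: s^2 - 5.8*s + 18.65. Poles: 2.9 + 3.2j, 2.9 - 3.2j. All Re(p)<0: No (unstable)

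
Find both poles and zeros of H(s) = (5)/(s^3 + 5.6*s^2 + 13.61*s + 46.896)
Set denominator = 0: s^3 + 5.6*s^2 + 13.61*s + 46.896 = (s + 4.8)(s^2 + 0.8*s + 9.77) = 0 → Poles: -0.4 + 3.1j, -0.4 - 3.1j, -4.8
Numerator is a nonzero constant (5) → Zeros: none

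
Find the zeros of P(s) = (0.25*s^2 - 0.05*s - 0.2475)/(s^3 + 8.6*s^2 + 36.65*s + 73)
Set numerator = 0: 0.25*s^2 - 0.05*s - 0.2475 = 0.25*(s - 1.1)(s + 0.9) = 0 → Zeros: -0.9, 1.1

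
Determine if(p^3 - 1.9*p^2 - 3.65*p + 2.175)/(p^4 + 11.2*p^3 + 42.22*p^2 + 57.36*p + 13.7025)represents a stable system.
Denominator: p^4 + 11.2*p^3 + 42.22*p^2 + 57.36*p + 13.7025 = (p + 3.5)(p + 0.3)(p + 4.5)(p + 2.9). Poles: -0.3, -2.9, -3.5, -4.5. All Re(p)<0: Yes (stable)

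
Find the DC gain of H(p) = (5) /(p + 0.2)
DC gain = H(0) = num(0)/den(0) = 5/0.2 = 25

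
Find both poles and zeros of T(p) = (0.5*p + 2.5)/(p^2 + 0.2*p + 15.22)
Set denominator = 0: p^2 + 0.2*p + 15.22 = 0 → Poles: -0.1 + 3.9j, -0.1 - 3.9j
Set numerator = 0: 0.5*p + 2.5 = 0 → Zeros: -5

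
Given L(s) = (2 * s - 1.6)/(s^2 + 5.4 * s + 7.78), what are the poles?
Set denominator = 0: s^2 + 5.4*s + 7.78 = 0 → Poles: -2.7 + 0.7j, -2.7 - 0.7j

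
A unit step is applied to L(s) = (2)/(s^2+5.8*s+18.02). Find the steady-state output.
FVT: lim_{t→∞} y(t) = lim_{s→0} s*Y(s) where Y(s) = L(s)/s.
= lim_{s→0} L(s) = L(0) = num(0)/den(0) = 2/18.02 = 0.111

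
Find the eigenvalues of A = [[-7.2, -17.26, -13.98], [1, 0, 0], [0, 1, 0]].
Eigenvalues solve det(λI - A) = 0.
Characteristic polynomial: λ^3 + 7.2*λ^2 + 17.26*λ + 13.98 = 0.
Factor: (λ + 3)(λ^2 + 4.2*λ + 4.66) = 0.
Roots: -2.1 + 0.5j, -2.1 - 0.5j, -3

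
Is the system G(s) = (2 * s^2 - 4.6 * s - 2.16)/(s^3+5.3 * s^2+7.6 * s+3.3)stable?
Denominator: s^3 + 5.3*s^2 + 7.6*s + 3.3 = (s + 1)(s + 1)(s + 3.3). Poles: -1, -1, -3.3. All Re(p)<0: Yes (stable)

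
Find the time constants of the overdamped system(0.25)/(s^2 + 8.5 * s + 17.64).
Overdamped: real poles at -3.6, -4.9. τ = -1/pole → τ₁ = 0.2778, τ₂ = 0.2041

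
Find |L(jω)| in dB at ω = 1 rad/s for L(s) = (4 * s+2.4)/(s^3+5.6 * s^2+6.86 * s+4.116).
Substitute s = j*1: L(j1) = 0.54399 - 0.547318j.
|L(j1)| = sqrt(Re² + Im²) = 0.7717.
20*log₁₀(0.7717) = -2.25 dB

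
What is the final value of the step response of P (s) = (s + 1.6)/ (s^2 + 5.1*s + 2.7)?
FVT: lim_{t→∞} y(t) = lim_{s→0} s*Y(s) where Y(s) = P(s)/s.
= lim_{s→0} P(s) = P(0) = num(0)/den(0) = 1.6/2.7 = 0.5926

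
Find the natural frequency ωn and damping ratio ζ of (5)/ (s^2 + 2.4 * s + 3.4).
Underdamped: complex pole -1.2 + 1.4j. ωn = |pole| = 1.844, ζ = -Re(pole)/ωn = 0.6508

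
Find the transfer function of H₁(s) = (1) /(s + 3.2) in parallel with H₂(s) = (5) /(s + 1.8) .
Parallel: H = H₁ + H₂ = (n₁·d₂ + n₂·d₁)/(d₁·d₂).
n₁·d₂ = s + 1.8. n₂·d₁ = 5*s + 16. Sum = 6*s + 17.8. d₁·d₂ = s^2 + 5*s + 5.76.
H(s) = (6*s + 17.8)/(s^2 + 5*s + 5.76)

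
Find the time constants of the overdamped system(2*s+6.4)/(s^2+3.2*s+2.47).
Overdamped: real poles at -1.3, -1.9. τ = -1/pole → τ₁ = 0.7692, τ₂ = 0.5263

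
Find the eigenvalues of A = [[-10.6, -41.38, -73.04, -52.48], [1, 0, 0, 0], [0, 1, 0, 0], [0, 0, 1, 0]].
Eigenvalues solve det(λI - A) = 0.
Characteristic polynomial: λ^4 + 10.6*λ^3 + 41.38*λ^2 + 73.04*λ + 52.48 = 0.
Factor: (λ + 4)(λ + 3.2)(λ^2 + 3.4*λ + 4.1) = 0.
Roots: -1.7 + 1.1j, -1.7 - 1.1j, -3.2, -4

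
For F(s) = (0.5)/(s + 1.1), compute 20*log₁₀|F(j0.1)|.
Substitute s = j*0.1: F(j0.1) = 0.45082 - 0.0409836j.
|F(j0.1)| = sqrt(Re² + Im²) = 0.4527.
20*log₁₀(0.4527) = -6.88 dB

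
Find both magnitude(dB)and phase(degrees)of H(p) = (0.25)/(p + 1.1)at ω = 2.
Substitute p = j*2: H(j2) = 0.0527831 - 0.0959693j.
|H| = 20*log₁₀(sqrt(Re²+Im²)) = -19.21 dB.
∠H = atan2(Im, Re) = -61.19°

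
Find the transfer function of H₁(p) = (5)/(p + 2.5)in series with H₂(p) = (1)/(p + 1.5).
Series: H = H₁ · H₂ = (n₁·n₂)/(d₁·d₂).
Num: n₁·n₂ = 5. Den: d₁·d₂ = p^2 + 4*p + 3.75.
H(p) = (5)/(p^2 + 4*p + 3.75)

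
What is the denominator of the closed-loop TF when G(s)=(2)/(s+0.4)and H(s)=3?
Characteristic poly = G_den * H_den + G_num * H_num = (s + 0.4) + (6) = s + 6.4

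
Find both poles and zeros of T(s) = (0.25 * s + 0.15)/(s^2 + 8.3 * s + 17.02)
Set denominator = 0: s^2 + 8.3*s + 17.02 = (s + 3.7)(s + 4.6) = 0 → Poles: -3.7, -4.6
Set numerator = 0: 0.25*s + 0.15 = 0 → Zeros: -0.6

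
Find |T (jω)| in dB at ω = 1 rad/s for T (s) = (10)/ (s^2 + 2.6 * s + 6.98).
Substitute s = j*1: T(j1) = 1.40638 - 0.611471j.
|T(j1)| = sqrt(Re² + Im²) = 1.534.
20*log₁₀(1.534) = 3.71 dB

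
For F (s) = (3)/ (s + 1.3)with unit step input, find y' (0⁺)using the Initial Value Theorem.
IVT: y'(0⁺) = lim_{s→∞} s²·Y(s) = lim_{s→∞} s·F(s).
deg(num) = 0, deg(den) = 1, relative degree = 1, so s·F(s) → (leading num)/(leading den) = 3/1 = 3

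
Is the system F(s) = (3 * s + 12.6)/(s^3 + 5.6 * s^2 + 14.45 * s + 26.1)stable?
Denominator: s^3 + 5.6*s^2 + 14.45*s + 26.1 = (s + 3.6)(s^2 + 2*s + 7.25). Poles: -1 + 2.5j, -1 - 2.5j, -3.6. All Re(p)<0: Yes (stable)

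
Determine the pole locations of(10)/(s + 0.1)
Set denominator = 0: s + 0.1 = 0 → Poles: -0.1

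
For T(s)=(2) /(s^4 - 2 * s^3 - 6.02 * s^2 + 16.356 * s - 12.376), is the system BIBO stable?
Denominator: s^4 - 2*s^3 - 6.02*s^2 + 16.356*s - 12.376 = (s - 2.6)(s + 2.8)(s^2 - 2.2*s + 1.7). Poles: -2.8, 1.1 + 0.7j, 1.1 - 0.7j, 2.6. All Re(p)<0: No (unstable)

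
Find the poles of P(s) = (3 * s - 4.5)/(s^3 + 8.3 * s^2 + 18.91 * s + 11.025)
Set denominator = 0: s^3 + 8.3*s^2 + 18.91*s + 11.025 = (s + 2.5)(s + 0.9)(s + 4.9) = 0 → Poles: -0.9, -2.5, -4.9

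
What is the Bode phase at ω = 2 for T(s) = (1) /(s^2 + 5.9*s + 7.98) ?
Substitute s = j*2: T(j2) = 0.0256641 - 0.0760896j.
∠T(j2) = atan2(Im, Re) = atan2(-0.0760896, 0.0256641) = -71.36°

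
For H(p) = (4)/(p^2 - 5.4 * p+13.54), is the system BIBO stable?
Denominator: p^2 - 5.4*p + 13.54. Poles: 2.7 + 2.5j, 2.7 - 2.5j. All Re(p)<0: No (unstable)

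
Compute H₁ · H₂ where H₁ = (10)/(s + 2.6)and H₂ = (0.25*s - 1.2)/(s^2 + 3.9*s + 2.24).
Series: H = H₁ · H₂ = (n₁·n₂)/(d₁·d₂).
Num: n₁·n₂ = 2.5*s - 12. Den: d₁·d₂ = s^3 + 6.5*s^2 + 12.38*s + 5.824.
H(s) = (2.5*s - 12)/(s^3 + 6.5*s^2 + 12.38*s + 5.824)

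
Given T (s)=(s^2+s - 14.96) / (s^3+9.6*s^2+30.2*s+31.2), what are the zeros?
Set numerator = 0: s^2 + s - 14.96 = (s - 3.4)(s + 4.4) = 0 → Zeros: -4.4, 3.4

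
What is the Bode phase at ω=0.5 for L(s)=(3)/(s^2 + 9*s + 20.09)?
Substitute s = j*0.5: L(j0.5) = 0.143811 - 0.0326185j.
∠L(j0.5) = atan2(Im, Re) = atan2(-0.0326185, 0.143811) = -12.78°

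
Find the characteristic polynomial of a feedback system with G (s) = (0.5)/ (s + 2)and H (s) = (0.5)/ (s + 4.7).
Characteristic poly = G_den * H_den + G_num * H_num = (s^2 + 6.7*s + 9.4) + (0.25) = s^2 + 6.7*s + 9.65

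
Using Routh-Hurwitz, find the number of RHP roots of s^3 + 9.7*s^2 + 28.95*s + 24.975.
Routh array:
s^3: [1, 28.95]; s^2: [9.7, 24.975]; s^1: [26.3753]; s^0: [24.975]
First column: [1, 9.7, 26.3753, 24.975]. Sign changes = RHP roots = 0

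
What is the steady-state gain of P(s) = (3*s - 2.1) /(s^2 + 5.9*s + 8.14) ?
DC gain = P(0) = num(0)/den(0) = -2.1/8.14 = -0.258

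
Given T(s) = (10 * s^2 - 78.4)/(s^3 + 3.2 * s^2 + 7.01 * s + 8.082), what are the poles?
Set denominator = 0: s^3 + 3.2*s^2 + 7.01*s + 8.082 = (s + 1.8)(s^2 + 1.4*s + 4.49) = 0 → Poles: -0.7 + 2j, -0.7 - 2j, -1.8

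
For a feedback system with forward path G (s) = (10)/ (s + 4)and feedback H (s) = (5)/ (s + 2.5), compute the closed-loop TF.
Closed-loop T = G/(1+GH).
Numerator: G_num * H_den = 10*s + 25.
Denominator: G_den * H_den + G_num * H_num = (s^2 + 6.5*s + 10) + (50) = s^2 + 6.5*s + 60.
T(s) = (10*s + 25)/(s^2 + 6.5*s + 60)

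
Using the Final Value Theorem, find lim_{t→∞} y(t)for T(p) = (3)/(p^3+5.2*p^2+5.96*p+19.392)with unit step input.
FVT: lim_{t→∞} y(t) = lim_{p→0} p*Y(p) where Y(p) = T(p)/p.
= lim_{p→0} T(p) = T(0) = num(0)/den(0) = 3/19.392 = 0.1547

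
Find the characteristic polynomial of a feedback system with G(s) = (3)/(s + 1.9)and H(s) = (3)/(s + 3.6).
Characteristic poly = G_den * H_den + G_num * H_num = (s^2 + 5.5*s + 6.84) + (9) = s^2 + 5.5*s + 15.84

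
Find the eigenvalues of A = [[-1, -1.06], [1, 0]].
Eigenvalues solve det(λI - A) = 0.
Characteristic polynomial: λ^2 + λ + 1.06 = 0.
Roots: -0.5 + 0.9j, -0.5 - 0.9j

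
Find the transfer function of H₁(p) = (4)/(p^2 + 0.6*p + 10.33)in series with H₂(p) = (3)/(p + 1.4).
Series: H = H₁ · H₂ = (n₁·n₂)/(d₁·d₂).
Num: n₁·n₂ = 12. Den: d₁·d₂ = p^3 + 2*p^2 + 11.17*p + 14.462.
H(p) = (12)/(p^3 + 2*p^2 + 11.17*p + 14.462)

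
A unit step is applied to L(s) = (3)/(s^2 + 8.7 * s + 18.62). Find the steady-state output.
FVT: lim_{t→∞} y(t) = lim_{s→0} s*Y(s) where Y(s) = L(s)/s.
= lim_{s→0} L(s) = L(0) = num(0)/den(0) = 3/18.62 = 0.1611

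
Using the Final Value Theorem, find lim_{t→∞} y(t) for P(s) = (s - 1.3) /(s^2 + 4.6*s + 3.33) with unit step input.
FVT: lim_{t→∞} y(t) = lim_{s→0} s*Y(s) where Y(s) = P(s)/s.
= lim_{s→0} P(s) = P(0) = num(0)/den(0) = -1.3/3.33 = -0.3904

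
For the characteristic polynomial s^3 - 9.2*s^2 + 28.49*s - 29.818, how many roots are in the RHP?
s^3 - 9.2*s^2 + 28.49*s - 29.818 = (s - 3.4)(s^2 - 5.8*s + 8.77). Poles: 2.9 + 0.6j, 2.9 - 0.6j, 3.4. RHP poles (Re>0): 3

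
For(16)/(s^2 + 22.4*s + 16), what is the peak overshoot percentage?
Standard form: ωn²/(s²+2ζωn·s+ωn²) → ωn = 4, ζ = 2.8.
ζ ≥ 1, so the response is non-oscillatory: peak overshoot = 0%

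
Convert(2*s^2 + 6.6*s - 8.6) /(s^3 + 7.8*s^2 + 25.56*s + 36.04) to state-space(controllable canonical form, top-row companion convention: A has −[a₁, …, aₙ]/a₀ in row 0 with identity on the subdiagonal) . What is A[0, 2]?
Reachable canonical form for den = s^3 + 7.8*s^2 + 25.56*s + 36.04: top row of A = -[a₁,a₂,...,aₙ]/a₀, ones on the subdiagonal, zeros elsewhere.
A = [[-7.8, -25.56, -36.04], [1, 0, 0], [0, 1, 0]].
A[0,2] = -36.04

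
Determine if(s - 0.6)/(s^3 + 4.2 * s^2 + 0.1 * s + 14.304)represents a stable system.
Denominator: s^3 + 4.2*s^2 + 0.1*s + 14.304 = (s + 4.8)(s^2 - 0.6*s + 2.98). Poles: -4.8, 0.3 + 1.7j, 0.3 - 1.7j. All Re(p)<0: No (unstable)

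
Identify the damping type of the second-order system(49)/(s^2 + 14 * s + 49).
Standard form: ωn²/(s²+2ζωn·s+ωn²) gives ωn=7, ζ=1.
Critically damped (ζ = 1)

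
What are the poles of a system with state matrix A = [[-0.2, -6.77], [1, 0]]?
Eigenvalues solve det(λI - A) = 0.
Characteristic polynomial: λ^2 + 0.2*λ + 6.77 = 0.
Roots: -0.1 + 2.6j, -0.1 - 2.6j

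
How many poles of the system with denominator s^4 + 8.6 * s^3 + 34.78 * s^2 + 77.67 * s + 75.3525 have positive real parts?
s^4 + 8.6*s^3 + 34.78*s^2 + 77.67*s + 75.3525 = (s^2 + 5.4*s + 7.65)(s^2 + 3.2*s + 9.85). Poles: -1.6 + 2.7j, -1.6 - 2.7j, -2.7 + 0.6j, -2.7 - 0.6j. RHP poles (Re>0): 0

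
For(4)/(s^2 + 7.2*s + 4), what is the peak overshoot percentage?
Standard form: ωn²/(s²+2ζωn·s+ωn²) → ωn = 2, ζ = 1.8.
ζ ≥ 1, so the response is non-oscillatory: peak overshoot = 0%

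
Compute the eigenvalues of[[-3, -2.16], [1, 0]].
Eigenvalues solve det(λI - A) = 0.
Characteristic polynomial: λ^2 + 3*λ + 2.16 = 0.
Factor: (λ + 1.8)(λ + 1.2) = 0.
Roots: -1.2, -1.8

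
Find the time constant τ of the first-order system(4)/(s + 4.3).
First-order system: τ = -1/pole. Pole = -4.3. τ = -1/(-4.3) = 0.2326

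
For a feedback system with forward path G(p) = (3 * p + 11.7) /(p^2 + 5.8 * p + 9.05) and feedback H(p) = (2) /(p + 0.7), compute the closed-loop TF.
Closed-loop T = G/(1+GH).
Numerator: G_num * H_den = 3*p^2 + 13.8*p + 8.19.
Denominator: G_den * H_den + G_num * H_num = (p^3 + 6.5*p^2 + 13.11*p + 6.335) + (6*p + 23.4) = p^3 + 6.5*p^2 + 19.11*p + 29.735.
T(p) = (3*p^2 + 13.8*p + 8.19)/(p^3 + 6.5*p^2 + 19.11*p + 29.735)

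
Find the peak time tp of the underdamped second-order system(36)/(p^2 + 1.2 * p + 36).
Standard form: ωn²/(p²+2ζωn·p+ωn²) → ωn = 6, ζ = 0.1.
ωd = ωn·√(1-ζ²) = 6·√(1-0.1²) = 5.97.
tp = π/ωd = π/5.97 = 0.5262 s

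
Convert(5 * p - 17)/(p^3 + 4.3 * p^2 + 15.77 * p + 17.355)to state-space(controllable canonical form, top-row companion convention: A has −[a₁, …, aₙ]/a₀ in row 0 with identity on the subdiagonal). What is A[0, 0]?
Reachable canonical form for den = p^3 + 4.3*p^2 + 15.77*p + 17.355: top row of A = -[a₁,a₂,...,aₙ]/a₀, ones on the subdiagonal, zeros elsewhere.
A = [[-4.3, -15.77, -17.355], [1, 0, 0], [0, 1, 0]].
A[0,0] = -4.3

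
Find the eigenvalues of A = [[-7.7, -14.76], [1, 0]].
Eigenvalues solve det(λI - A) = 0.
Characteristic polynomial: λ^2 + 7.7*λ + 14.76 = 0.
Factor: (λ + 4.1)(λ + 3.6) = 0.
Roots: -3.6, -4.1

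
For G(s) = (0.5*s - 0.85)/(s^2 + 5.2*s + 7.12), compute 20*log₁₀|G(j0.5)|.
Substitute s = j*0.5: G(j0.5) = -0.0961786 + 0.0727896j.
|G(j0.5)| = sqrt(Re² + Im²) = 0.1206.
20*log₁₀(0.1206) = -18.37 dB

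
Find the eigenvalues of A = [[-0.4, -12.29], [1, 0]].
Eigenvalues solve det(λI - A) = 0.
Characteristic polynomial: λ^2 + 0.4*λ + 12.29 = 0.
Roots: -0.2 + 3.5j, -0.2 - 3.5j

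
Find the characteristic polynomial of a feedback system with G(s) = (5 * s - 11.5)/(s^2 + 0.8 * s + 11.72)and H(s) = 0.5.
Characteristic poly = G_den * H_den + G_num * H_num = (s^2 + 0.8*s + 11.72) + (2.5*s - 5.75) = s^2 + 3.3*s + 5.97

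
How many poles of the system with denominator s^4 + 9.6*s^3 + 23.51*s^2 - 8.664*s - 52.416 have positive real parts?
s^4 + 9.6*s^3 + 23.51*s^2 - 8.664*s - 52.416 = (s - 1.3)(s + 4)(s + 4.8)(s + 2.1). Poles: -2.1, -4, -4.8, 1.3. RHP poles (Re>0): 1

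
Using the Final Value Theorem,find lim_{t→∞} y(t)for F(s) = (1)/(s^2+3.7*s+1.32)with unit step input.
FVT: lim_{t→∞} y(t) = lim_{s→0} s*Y(s) where Y(s) = F(s)/s.
= lim_{s→0} F(s) = F(0) = num(0)/den(0) = 1/1.32 = 0.7576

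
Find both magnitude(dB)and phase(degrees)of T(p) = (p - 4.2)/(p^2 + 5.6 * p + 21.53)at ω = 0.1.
Substitute p = j*0.1: T(j0.1) = -0.194914 + 0.00971896j.
|T| = 20*log₁₀(sqrt(Re²+Im²)) = -14.19 dB.
∠T = atan2(Im, Re) = 177.15°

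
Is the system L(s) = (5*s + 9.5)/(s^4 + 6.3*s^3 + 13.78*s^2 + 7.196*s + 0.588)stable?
Denominator: s^4 + 6.3*s^3 + 13.78*s^2 + 7.196*s + 0.588 = (s + 0.1)(s + 0.6)(s^2 + 5.6*s + 9.8). Poles: -0.1, -0.6, -2.8 + 1.4j, -2.8 - 1.4j. All Re(p)<0: Yes (stable)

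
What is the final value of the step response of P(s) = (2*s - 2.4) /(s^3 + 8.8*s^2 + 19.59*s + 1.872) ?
FVT: lim_{t→∞} y(t) = lim_{s→0} s*Y(s) where Y(s) = P(s)/s.
= lim_{s→0} P(s) = P(0) = num(0)/den(0) = -2.4/1.872 = -1.282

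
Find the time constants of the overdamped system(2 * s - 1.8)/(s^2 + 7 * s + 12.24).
Overdamped: real poles at -3.6, -3.4. τ = -1/pole → τ₁ = 0.2778, τ₂ = 0.2941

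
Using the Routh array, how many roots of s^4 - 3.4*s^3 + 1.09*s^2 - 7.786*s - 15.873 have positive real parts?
Routh array:
s^4: [1, 1.09, -15.873]; s^3: [-3.4, -7.786]; s^2: [-1.2, -15.873]; s^1: [37.1875]; s^0: [-15.873]
First column: [1, -3.4, -1.2, 37.1875, -15.873]. Sign changes = RHP roots = 3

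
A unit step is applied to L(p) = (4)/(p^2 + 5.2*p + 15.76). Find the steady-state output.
FVT: lim_{t→∞} y(t) = lim_{p→0} p*Y(p) where Y(p) = L(p)/p.
= lim_{p→0} L(p) = L(0) = num(0)/den(0) = 4/15.76 = 0.2538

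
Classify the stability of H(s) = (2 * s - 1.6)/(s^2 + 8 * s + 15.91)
Denominator: s^2 + 8*s + 15.91 = (s + 3.7)(s + 4.3). Poles: -3.7, -4.3. Stable (all poles in LHP)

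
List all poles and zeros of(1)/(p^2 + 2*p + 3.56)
Set denominator = 0: p^2 + 2*p + 3.56 = 0 → Poles: -1 + 1.6j, -1 - 1.6j
Numerator is a nonzero constant (1) → Zeros: none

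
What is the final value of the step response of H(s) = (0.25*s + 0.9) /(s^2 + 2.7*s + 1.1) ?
FVT: lim_{t→∞} y(t) = lim_{s→0} s*Y(s) where Y(s) = H(s)/s.
= lim_{s→0} H(s) = H(0) = num(0)/den(0) = 0.9/1.1 = 0.8182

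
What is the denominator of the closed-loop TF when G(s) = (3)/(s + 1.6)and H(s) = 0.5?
Characteristic poly = G_den * H_den + G_num * H_num = (s + 1.6) + (1.5) = s + 3.1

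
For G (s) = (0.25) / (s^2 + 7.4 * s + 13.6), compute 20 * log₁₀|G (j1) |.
Substitute s = j*1: G(j1) = 0.0147527 - 0.00866429j.
|G(j1)| = sqrt(Re² + Im²) = 0.01711.
20*log₁₀(0.01711) = -35.34 dB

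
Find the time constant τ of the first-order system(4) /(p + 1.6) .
First-order system: τ = -1/pole. Pole = -1.6. τ = -1/(-1.6) = 0.625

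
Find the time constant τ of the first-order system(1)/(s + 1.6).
First-order system: τ = -1/pole. Pole = -1.6. τ = -1/(-1.6) = 0.625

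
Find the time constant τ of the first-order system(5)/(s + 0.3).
First-order system: τ = -1/pole. Pole = -0.3. τ = -1/(-0.3) = 3.333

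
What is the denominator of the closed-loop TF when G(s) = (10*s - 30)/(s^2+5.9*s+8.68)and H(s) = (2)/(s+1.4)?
Characteristic poly = G_den * H_den + G_num * H_num = (s^3 + 7.3*s^2 + 16.94*s + 12.152) + (20*s - 60) = s^3 + 7.3*s^2 + 36.94*s - 47.848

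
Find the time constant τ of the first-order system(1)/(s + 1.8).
First-order system: τ = -1/pole. Pole = -1.8. τ = -1/(-1.8) = 0.5556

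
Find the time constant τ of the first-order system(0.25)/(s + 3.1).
First-order system: τ = -1/pole. Pole = -3.1. τ = -1/(-3.1) = 0.3226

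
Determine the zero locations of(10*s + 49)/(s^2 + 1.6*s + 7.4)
Set numerator = 0: 10*s + 49 = 0 → Zeros: -4.9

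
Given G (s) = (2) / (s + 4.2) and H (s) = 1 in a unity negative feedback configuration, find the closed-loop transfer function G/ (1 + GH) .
Closed-loop T = G/(1+GH).
Numerator: G_num * H_den = 2.
Denominator: G_den * H_den + G_num * H_num = (s + 4.2) + (2) = s + 6.2.
T(s) = (2)/(s + 6.2)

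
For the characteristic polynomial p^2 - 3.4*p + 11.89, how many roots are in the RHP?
Poles: 1.7 + 3j, 1.7 - 3j. RHP poles (Re>0): 2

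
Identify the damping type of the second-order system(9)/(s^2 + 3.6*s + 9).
Standard form: ωn²/(s²+2ζωn·s+ωn²) gives ωn=3, ζ=0.6.
Underdamped (ζ = 0.6 < 1)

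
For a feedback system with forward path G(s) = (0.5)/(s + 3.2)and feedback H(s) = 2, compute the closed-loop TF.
Closed-loop T = G/(1+GH).
Numerator: G_num * H_den = 0.5.
Denominator: G_den * H_den + G_num * H_num = (s + 3.2) + (1) = s + 4.2.
T(s) = (0.5)/(s + 4.2)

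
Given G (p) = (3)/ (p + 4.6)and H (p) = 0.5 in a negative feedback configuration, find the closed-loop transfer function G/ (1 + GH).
Closed-loop T = G/(1+GH).
Numerator: G_num * H_den = 3.
Denominator: G_den * H_den + G_num * H_num = (p + 4.6) + (1.5) = p + 6.1.
T(p) = (3)/(p + 6.1)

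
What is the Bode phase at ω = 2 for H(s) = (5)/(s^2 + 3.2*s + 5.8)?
Substitute s = j*2: H(j2) = 0.20362 - 0.723982j.
∠H(j2) = atan2(Im, Re) = atan2(-0.723982, 0.20362) = -74.29°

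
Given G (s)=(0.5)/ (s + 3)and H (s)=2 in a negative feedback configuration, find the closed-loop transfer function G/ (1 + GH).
Closed-loop T = G/(1+GH).
Numerator: G_num * H_den = 0.5.
Denominator: G_den * H_den + G_num * H_num = (s + 3) + (1) = s + 4.
T(s) = (0.5)/(s + 4)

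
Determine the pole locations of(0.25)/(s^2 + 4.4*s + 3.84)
Set denominator = 0: s^2 + 4.4*s + 3.84 = (s + 1.2)(s + 3.2) = 0 → Poles: -1.2, -3.2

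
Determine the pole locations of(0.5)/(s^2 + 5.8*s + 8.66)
Set denominator = 0: s^2 + 5.8*s + 8.66 = 0 → Poles: -2.9 + 0.5j, -2.9 - 0.5j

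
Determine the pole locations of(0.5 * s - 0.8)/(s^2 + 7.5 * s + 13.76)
Set denominator = 0: s^2 + 7.5*s + 13.76 = (s + 4.3)(s + 3.2) = 0 → Poles: -3.2, -4.3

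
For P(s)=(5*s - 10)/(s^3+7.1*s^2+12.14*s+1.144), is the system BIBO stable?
Denominator: s^3 + 7.1*s^2 + 12.14*s + 1.144 = (s + 4.4)(s + 2.6)(s + 0.1). Poles: -0.1, -2.6, -4.4. All Re(p)<0: Yes (stable)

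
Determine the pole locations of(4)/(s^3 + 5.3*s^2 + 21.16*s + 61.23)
Set denominator = 0: s^3 + 5.3*s^2 + 21.16*s + 61.23 = (s + 3.9)(s^2 + 1.4*s + 15.7) = 0 → Poles: -0.7 + 3.9j, -0.7 - 3.9j, -3.9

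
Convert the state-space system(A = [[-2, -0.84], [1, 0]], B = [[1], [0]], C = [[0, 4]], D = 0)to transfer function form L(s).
L(s) = C(sI - A)⁻¹B + D.
Characteristic polynomial det(sI - A) = s^2 + 2*s + 0.84.
Numerator from C·adj(sI-A)·B + D·det(sI-A) = 4.
L(s) = (4)/(s^2 + 2*s + 0.84)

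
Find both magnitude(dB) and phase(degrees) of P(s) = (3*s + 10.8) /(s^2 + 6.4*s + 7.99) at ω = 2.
Substitute s = j*2: P(j2) = 0.666956 - 0.635847j.
|P| = 20*log₁₀(sqrt(Re²+Im²)) = -0.71 dB.
∠P = atan2(Im, Re) = -43.63°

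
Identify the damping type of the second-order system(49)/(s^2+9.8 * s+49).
Standard form: ωn²/(s²+2ζωn·s+ωn²) gives ωn=7, ζ=0.7.
Underdamped (ζ = 0.7 < 1)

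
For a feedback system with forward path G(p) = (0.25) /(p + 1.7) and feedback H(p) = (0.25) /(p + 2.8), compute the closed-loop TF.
Closed-loop T = G/(1+GH).
Numerator: G_num * H_den = 0.25*p + 0.7.
Denominator: G_den * H_den + G_num * H_num = (p^2 + 4.5*p + 4.76) + (0.0625) = p^2 + 4.5*p + 4.8225.
T(p) = (0.25*p + 0.7)/(p^2 + 4.5*p + 4.8225)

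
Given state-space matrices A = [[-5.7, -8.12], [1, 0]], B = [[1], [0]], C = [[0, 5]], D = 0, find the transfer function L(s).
L(s) = C(sI - A)⁻¹B + D.
Characteristic polynomial det(sI - A) = s^2 + 5.7*s + 8.12.
Numerator from C·adj(sI-A)·B + D·det(sI-A) = 5.
L(s) = (5)/(s^2 + 5.7*s + 8.12)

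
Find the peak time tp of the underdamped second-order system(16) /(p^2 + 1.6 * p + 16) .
Standard form: ωn²/(p²+2ζωn·p+ωn²) → ωn = 4, ζ = 0.2.
ωd = ωn·√(1-ζ²) = 4·√(1-0.2²) = 3.919.
tp = π/ωd = π/3.919 = 0.8016 s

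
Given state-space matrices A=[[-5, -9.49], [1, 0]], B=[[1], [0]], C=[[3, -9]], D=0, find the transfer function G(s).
G(s) = C(sI - A)⁻¹B + D.
Characteristic polynomial det(sI - A) = s^2 + 5*s + 9.49.
Numerator from C·adj(sI-A)·B + D·det(sI-A) = 3*s - 9.
G(s) = (3*s - 9)/(s^2 + 5*s + 9.49)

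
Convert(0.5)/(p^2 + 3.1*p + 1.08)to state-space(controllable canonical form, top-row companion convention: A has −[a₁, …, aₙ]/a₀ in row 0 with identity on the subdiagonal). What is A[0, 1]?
Reachable canonical form for den = p^2 + 3.1*p + 1.08: top row of A = -[a₁,a₂,...,aₙ]/a₀, ones on the subdiagonal, zeros elsewhere.
A = [[-3.1, -1.08], [1, 0]].
A[0,1] = -1.08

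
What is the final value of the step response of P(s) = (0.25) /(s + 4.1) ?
FVT: lim_{t→∞} y(t) = lim_{s→0} s*Y(s) where Y(s) = P(s)/s.
= lim_{s→0} P(s) = P(0) = num(0)/den(0) = 0.25/4.1 = 0.06098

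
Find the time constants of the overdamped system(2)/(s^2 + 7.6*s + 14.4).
Overdamped: real poles at -3.6, -4. τ = -1/pole → τ₁ = 0.2778, τ₂ = 0.25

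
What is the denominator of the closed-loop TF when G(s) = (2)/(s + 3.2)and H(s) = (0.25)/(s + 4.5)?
Characteristic poly = G_den * H_den + G_num * H_num = (s^2 + 7.7*s + 14.4) + (0.5) = s^2 + 7.7*s + 14.9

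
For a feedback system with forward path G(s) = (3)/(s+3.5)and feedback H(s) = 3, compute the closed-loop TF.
Closed-loop T = G/(1+GH).
Numerator: G_num * H_den = 3.
Denominator: G_den * H_den + G_num * H_num = (s + 3.5) + (9) = s + 12.5.
T(s) = (3)/(s + 12.5)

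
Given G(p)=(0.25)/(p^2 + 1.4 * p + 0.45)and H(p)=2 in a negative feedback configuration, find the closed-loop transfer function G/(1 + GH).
Closed-loop T = G/(1+GH).
Numerator: G_num * H_den = 0.25.
Denominator: G_den * H_den + G_num * H_num = (p^2 + 1.4*p + 0.45) + (0.5) = p^2 + 1.4*p + 0.95.
T(p) = (0.25)/(p^2 + 1.4*p + 0.95)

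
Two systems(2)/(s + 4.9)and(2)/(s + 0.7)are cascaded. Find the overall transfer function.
Series: H = H₁ · H₂ = (n₁·n₂)/(d₁·d₂).
Num: n₁·n₂ = 4. Den: d₁·d₂ = s^2 + 5.6*s + 3.43.
H(s) = (4)/(s^2 + 5.6*s + 3.43)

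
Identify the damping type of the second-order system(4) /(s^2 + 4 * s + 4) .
Standard form: ωn²/(s²+2ζωn·s+ωn²) gives ωn=2, ζ=1.
Critically damped (ζ = 1)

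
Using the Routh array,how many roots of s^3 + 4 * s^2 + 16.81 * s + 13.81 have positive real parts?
Routh array:
s^3: [1, 16.81]; s^2: [4, 13.81]; s^1: [13.3575]; s^0: [13.81]
First column: [1, 4, 13.3575, 13.81]. Sign changes = RHP roots = 0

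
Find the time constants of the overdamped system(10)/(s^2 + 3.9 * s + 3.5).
Overdamped: real poles at -2.5, -1.4. τ = -1/pole → τ₁ = 0.4, τ₂ = 0.7143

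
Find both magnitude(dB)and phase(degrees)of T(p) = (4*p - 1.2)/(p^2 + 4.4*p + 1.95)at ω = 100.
Substitute p = j*100: T(j100) = 0.00187707 - 0.0399252j.
|T| = 20*log₁₀(sqrt(Re²+Im²)) = -27.97 dB.
∠T = atan2(Im, Re) = -87.31°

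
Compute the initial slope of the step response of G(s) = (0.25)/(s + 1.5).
IVT: y'(0⁺) = lim_{s→∞} s²·Y(s) = lim_{s→∞} s·G(s).
deg(num) = 0, deg(den) = 1, relative degree = 1, so s·G(s) → (leading num)/(leading den) = 0.25/1 = 0.25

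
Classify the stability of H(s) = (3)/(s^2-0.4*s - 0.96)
Denominator: s^2 - 0.4*s - 0.96 = (s - 1.2)(s + 0.8). Poles: -0.8, 1.2. Unstable (1 pole(s) in RHP)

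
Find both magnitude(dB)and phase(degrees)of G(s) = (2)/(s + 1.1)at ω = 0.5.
Substitute s = j*0.5: G(j0.5) = 1.50685 - 0.684932j.
|G| = 20*log₁₀(sqrt(Re²+Im²)) = 4.38 dB.
∠G = atan2(Im, Re) = -24.44°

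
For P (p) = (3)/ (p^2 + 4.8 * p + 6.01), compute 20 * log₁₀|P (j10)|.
Substitute p = j*10: P(j10) = -0.0253158 - 0.0129286j.
|P(j10)| = sqrt(Re² + Im²) = 0.02843.
20*log₁₀(0.02843) = -30.93 dB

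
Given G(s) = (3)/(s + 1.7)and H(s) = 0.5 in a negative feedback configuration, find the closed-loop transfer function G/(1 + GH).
Closed-loop T = G/(1+GH).
Numerator: G_num * H_den = 3.
Denominator: G_den * H_den + G_num * H_num = (s + 1.7) + (1.5) = s + 3.2.
T(s) = (3)/(s + 3.2)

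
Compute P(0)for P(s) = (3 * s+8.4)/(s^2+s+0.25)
DC gain = P(0) = num(0)/den(0) = 8.4/0.25 = 33.6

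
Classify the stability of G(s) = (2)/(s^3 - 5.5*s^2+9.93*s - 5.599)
Denominator: s^3 - 5.5*s^2 + 9.93*s - 5.599 = (s - 1.1)(s^2 - 4.4*s + 5.09). Poles: 1.1, 2.2 + 0.5j, 2.2 - 0.5j. Unstable (3 pole(s) in RHP)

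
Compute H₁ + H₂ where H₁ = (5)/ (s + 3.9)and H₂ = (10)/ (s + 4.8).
Parallel: H = H₁ + H₂ = (n₁·d₂ + n₂·d₁)/(d₁·d₂).
n₁·d₂ = 5*s + 24. n₂·d₁ = 10*s + 39. Sum = 15*s + 63. d₁·d₂ = s^2 + 8.7*s + 18.72.
H(s) = (15*s + 63)/(s^2 + 8.7*s + 18.72)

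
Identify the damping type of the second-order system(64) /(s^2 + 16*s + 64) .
Standard form: ωn²/(s²+2ζωn·s+ωn²) gives ωn=8, ζ=1.
Critically damped (ζ = 1)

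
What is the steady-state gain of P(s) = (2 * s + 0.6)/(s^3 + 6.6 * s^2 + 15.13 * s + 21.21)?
DC gain = P(0) = num(0)/den(0) = 0.6/21.21 = 0.02829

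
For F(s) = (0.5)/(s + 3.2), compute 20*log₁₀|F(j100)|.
Substitute s = j*100: F(j100) = 0.000159836 - 0.00499489j.
|F(j100)| = sqrt(Re² + Im²) = 0.004997.
20*log₁₀(0.004997) = -46.03 dB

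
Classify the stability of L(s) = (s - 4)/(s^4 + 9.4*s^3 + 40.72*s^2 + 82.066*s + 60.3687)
Denominator: s^4 + 9.4*s^3 + 40.72*s^2 + 82.066*s + 60.3687 = (s + 2.1)(s + 1.9)(s^2 + 5.4*s + 15.13). Poles: -1.9, -2.1, -2.7 + 2.8j, -2.7 - 2.8j. Stable (all poles in LHP)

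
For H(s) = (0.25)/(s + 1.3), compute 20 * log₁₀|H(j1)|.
Substitute s = j*1: H(j1) = 0.120818 - 0.0929368j.
|H(j1)| = sqrt(Re² + Im²) = 0.1524.
20*log₁₀(0.1524) = -16.34 dB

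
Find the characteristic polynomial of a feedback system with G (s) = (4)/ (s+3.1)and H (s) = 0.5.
Characteristic poly = G_den * H_den + G_num * H_num = (s + 3.1) + (2) = s + 5.1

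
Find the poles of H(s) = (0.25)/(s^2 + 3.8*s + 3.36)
Set denominator = 0: s^2 + 3.8*s + 3.36 = (s + 2.4)(s + 1.4) = 0 → Poles: -1.4, -2.4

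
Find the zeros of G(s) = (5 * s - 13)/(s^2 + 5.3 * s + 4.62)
Set numerator = 0: 5*s - 13 = 0 → Zeros: 2.6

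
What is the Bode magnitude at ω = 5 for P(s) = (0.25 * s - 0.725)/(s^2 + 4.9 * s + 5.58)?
Substitute s = j*5: P(j5) = 0.0457388 - 0.00666318j.
|P(j5)| = sqrt(Re² + Im²) = 0.04622.
20*log₁₀(0.04622) = -26.70 dB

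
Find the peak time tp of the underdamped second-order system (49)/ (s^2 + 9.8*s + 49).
Standard form: ωn²/(s²+2ζωn·s+ωn²) → ωn = 7, ζ = 0.7.
ωd = ωn·√(1-ζ²) = 7·√(1-0.7²) = 4.999.
tp = π/ωd = π/4.999 = 0.6284 s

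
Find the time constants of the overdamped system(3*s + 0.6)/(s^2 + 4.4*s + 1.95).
Overdamped: real poles at -3.9, -0.5. τ = -1/pole → τ₁ = 0.2564, τ₂ = 2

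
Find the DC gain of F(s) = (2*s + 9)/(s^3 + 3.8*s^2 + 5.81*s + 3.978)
DC gain = F(0) = num(0)/den(0) = 9/3.978 = 2.262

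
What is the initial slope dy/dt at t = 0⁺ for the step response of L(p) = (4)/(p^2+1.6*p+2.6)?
IVT: y'(0⁺) = lim_{p→∞} p²·Y(p) = lim_{p→∞} p·L(p).
deg(num) = 0, deg(den) = 2, relative degree = 2 ≥ 2, so p·L(p) → 0. Initial slope = 0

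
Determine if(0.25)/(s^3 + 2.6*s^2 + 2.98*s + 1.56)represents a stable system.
Denominator: s^3 + 2.6*s^2 + 2.98*s + 1.56 = (s + 1.2)(s^2 + 1.4*s + 1.3). Poles: -0.7 + 0.9j, -0.7 - 0.9j, -1.2. All Re(p)<0: Yes (stable)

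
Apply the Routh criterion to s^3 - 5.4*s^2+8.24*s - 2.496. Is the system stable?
Routh array:
s^3: [1, 8.24]; s^2: [-5.4, -2.496]; s^1: [7.77778]; s^0: [-2.496]
First column: [1, -5.4, 7.77778, -2.496]. Sign changes = 3.
No, unstable (3 RHP root(s))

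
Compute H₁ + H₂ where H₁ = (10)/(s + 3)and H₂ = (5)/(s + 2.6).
Parallel: H = H₁ + H₂ = (n₁·d₂ + n₂·d₁)/(d₁·d₂).
n₁·d₂ = 10*s + 26. n₂·d₁ = 5*s + 15. Sum = 15*s + 41. d₁·d₂ = s^2 + 5.6*s + 7.8.
H(s) = (15*s + 41)/(s^2 + 5.6*s + 7.8)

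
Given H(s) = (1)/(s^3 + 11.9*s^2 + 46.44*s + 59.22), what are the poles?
Set denominator = 0: s^3 + 11.9*s^2 + 46.44*s + 59.22 = (s + 4.7)(s + 3)(s + 4.2) = 0 → Poles: -3, -4.2, -4.7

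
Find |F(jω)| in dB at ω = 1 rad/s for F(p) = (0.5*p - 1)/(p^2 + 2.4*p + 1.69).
Substitute p = j*1: F(j1) = 0.0817819 + 0.440179j.
|F(j1)| = sqrt(Re² + Im²) = 0.4477.
20*log₁₀(0.4477) = -6.98 dB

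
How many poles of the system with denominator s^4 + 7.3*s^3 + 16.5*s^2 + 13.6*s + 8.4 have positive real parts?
s^4 + 7.3*s^3 + 16.5*s^2 + 13.6*s + 8.4 = (s + 3.5)(s + 3)(s^2 + 0.8*s + 0.8). Poles: -0.4 + 0.8j, -0.4 - 0.8j, -3, -3.5. RHP poles (Re>0): 0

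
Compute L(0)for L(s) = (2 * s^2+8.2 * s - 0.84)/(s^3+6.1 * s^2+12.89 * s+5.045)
DC gain = L(0) = num(0)/den(0) = -0.84/5.045 = -0.1665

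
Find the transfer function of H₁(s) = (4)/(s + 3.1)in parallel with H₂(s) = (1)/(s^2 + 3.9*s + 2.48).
Parallel: H = H₁ + H₂ = (n₁·d₂ + n₂·d₁)/(d₁·d₂).
n₁·d₂ = 4*s^2 + 15.6*s + 9.92. n₂·d₁ = s + 3.1. Sum = 4*s^2 + 16.6*s + 13.02. d₁·d₂ = s^3 + 7*s^2 + 14.57*s + 7.688.
H(s) = (4*s^2 + 16.6*s + 13.02)/(s^3 + 7*s^2 + 14.57*s + 7.688)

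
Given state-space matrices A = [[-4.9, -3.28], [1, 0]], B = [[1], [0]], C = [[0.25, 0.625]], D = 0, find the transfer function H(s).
H(s) = C(sI - A)⁻¹B + D.
Characteristic polynomial det(sI - A) = s^2 + 4.9*s + 3.28.
Numerator from C·adj(sI-A)·B + D·det(sI-A) = 0.25*s + 0.625.
H(s) = (0.25*s + 0.625)/(s^2 + 4.9*s + 3.28)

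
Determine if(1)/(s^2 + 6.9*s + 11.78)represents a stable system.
Denominator: s^2 + 6.9*s + 11.78 = (s + 3.1)(s + 3.8). Poles: -3.1, -3.8. All Re(p)<0: Yes (stable)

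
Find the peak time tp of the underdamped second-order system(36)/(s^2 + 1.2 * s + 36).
Standard form: ωn²/(s²+2ζωn·s+ωn²) → ωn = 6, ζ = 0.1.
ωd = ωn·√(1-ζ²) = 6·√(1-0.1²) = 5.97.
tp = π/ωd = π/5.97 = 0.5262 s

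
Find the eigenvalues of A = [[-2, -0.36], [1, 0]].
Eigenvalues solve det(λI - A) = 0.
Characteristic polynomial: λ^2 + 2*λ + 0.36 = 0.
Factor: (λ + 1.8)(λ + 0.2) = 0.
Roots: -0.2, -1.8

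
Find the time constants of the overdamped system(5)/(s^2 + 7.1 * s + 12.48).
Overdamped: real poles at -3.2, -3.9. τ = -1/pole → τ₁ = 0.3125, τ₂ = 0.2564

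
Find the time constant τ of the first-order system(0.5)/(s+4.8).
First-order system: τ = -1/pole. Pole = -4.8. τ = -1/(-4.8) = 0.2083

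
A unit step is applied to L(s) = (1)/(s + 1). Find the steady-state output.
FVT: lim_{t→∞} y(t) = lim_{s→0} s*Y(s) where Y(s) = L(s)/s.
= lim_{s→0} L(s) = L(0) = num(0)/den(0) = 1/1 = 1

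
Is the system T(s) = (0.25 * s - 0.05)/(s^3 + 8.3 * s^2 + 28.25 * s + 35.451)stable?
Denominator: s^3 + 8.3*s^2 + 28.25*s + 35.451 = (s + 2.7)(s^2 + 5.6*s + 13.13). Poles: -2.7, -2.8 + 2.3j, -2.8 - 2.3j. All Re(p)<0: Yes (stable)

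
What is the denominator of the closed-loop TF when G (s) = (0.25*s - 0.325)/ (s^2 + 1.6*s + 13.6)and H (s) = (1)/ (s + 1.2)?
Characteristic poly = G_den * H_den + G_num * H_num = (s^3 + 2.8*s^2 + 15.52*s + 16.32) + (0.25*s - 0.325) = s^3 + 2.8*s^2 + 15.77*s + 15.995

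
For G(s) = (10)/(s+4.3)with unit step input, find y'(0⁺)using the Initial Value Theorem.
IVT: y'(0⁺) = lim_{s→∞} s²·Y(s) = lim_{s→∞} s·G(s).
deg(num) = 0, deg(den) = 1, relative degree = 1, so s·G(s) → (leading num)/(leading den) = 10/1 = 10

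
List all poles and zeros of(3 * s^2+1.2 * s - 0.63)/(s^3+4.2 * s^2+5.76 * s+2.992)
Set denominator = 0: s^3 + 4.2*s^2 + 5.76*s + 2.992 = (s + 2.2)(s^2 + 2*s + 1.36) = 0 → Poles: -1 + 0.6j, -1 - 0.6j, -2.2
Set numerator = 0: 3*s^2 + 1.2*s - 0.63 = 3*(s + 0.7)(s - 0.3) = 0 → Zeros: -0.7, 0.3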